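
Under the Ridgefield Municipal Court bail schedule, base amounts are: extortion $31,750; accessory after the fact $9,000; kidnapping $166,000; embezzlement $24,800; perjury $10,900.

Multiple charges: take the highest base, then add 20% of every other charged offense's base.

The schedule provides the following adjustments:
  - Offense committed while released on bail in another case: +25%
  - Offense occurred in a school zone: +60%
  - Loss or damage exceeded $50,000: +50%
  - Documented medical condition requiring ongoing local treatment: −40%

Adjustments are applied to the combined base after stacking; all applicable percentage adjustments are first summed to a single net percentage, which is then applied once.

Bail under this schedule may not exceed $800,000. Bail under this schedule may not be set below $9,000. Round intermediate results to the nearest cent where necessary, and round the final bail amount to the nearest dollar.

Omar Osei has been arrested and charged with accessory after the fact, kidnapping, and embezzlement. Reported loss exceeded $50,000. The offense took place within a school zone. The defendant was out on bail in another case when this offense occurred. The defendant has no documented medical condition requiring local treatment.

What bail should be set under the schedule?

$405,986

Base amounts from the schedule: accessory after the fact $9,000; kidnapping $166,000; embezzlement $24,800.
Stacking rule: highest base plus 20% of each additional charge. Highest is kidnapping at $166,000. Additional: $9,000 × 20% = $1,800; $24,800 × 20% = $4,960. Combined base = $166,000 + $6,760 = $172,760.
Net percentage adjustment: +25% +60% +50% = +135%. $172,760 × 2.35 = $405,986.
$405,986 is within the $800,000 maximum.
$405,986 is at or above the $9,000 minimum.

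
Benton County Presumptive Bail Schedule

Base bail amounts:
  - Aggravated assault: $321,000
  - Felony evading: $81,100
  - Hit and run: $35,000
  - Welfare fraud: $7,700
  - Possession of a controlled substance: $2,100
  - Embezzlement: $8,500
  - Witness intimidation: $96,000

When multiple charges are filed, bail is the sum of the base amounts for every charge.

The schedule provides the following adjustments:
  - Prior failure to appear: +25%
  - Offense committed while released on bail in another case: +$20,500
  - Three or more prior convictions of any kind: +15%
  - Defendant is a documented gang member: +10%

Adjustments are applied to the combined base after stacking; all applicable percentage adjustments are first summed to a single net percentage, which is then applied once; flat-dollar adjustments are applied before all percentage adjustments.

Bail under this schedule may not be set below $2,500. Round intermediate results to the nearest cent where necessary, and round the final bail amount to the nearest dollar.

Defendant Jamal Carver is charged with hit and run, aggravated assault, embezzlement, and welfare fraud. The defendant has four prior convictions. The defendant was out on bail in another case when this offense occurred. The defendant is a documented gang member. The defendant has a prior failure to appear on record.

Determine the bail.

Base amounts from the schedule: hit and run $35,000; aggravated assault $321,000; embezzlement $8,500; welfare fraud $7,700.
Stacking rule: sum of all bases. $35,000 + $321,000 + $8,500 + $7,700 = $372,200.
Offense committed while released on bail in another case (+$20,500 flat): $372,200 + $20,500 = $392,700.
Net percentage adjustment: +25% +15% +10% = +50%. $392,700 × 1.5 = $589,050.
$589,050 is at or above the $2,500 minimum.

$589,050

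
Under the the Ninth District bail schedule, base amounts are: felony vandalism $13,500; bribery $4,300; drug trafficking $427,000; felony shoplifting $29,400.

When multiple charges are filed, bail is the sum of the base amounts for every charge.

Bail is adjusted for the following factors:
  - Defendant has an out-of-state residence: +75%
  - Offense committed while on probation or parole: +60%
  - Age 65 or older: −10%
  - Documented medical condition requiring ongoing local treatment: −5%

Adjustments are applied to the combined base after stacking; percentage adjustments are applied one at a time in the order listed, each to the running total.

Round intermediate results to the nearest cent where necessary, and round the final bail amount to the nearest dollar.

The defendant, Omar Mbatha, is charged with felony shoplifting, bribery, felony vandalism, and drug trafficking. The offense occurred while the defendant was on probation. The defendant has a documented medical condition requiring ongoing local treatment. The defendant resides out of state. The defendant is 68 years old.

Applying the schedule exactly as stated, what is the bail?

$1,135,235

Base amounts from the schedule: felony shoplifting $29,400; bribery $4,300; felony vandalism $13,500; drug trafficking $427,000.
Stacking rule: sum of all bases. $29,400 + $4,300 + $13,500 + $427,000 = $474,200.
Defendant has an out-of-state residence (+75%): $474,200 × 1.75 = $829,850.
Offense committed while on probation or parole (+60%): $829,850 × 1.6 = $1,327,760.
Age 65 or older (−10%): $1,327,760 × 0.9 = $1,194,984.
Documented medical condition requiring ongoing local treatment (−5%): $1,194,984 × 0.95 = $1,135,234.80.
Rounded to the nearest dollar: $1,135,235.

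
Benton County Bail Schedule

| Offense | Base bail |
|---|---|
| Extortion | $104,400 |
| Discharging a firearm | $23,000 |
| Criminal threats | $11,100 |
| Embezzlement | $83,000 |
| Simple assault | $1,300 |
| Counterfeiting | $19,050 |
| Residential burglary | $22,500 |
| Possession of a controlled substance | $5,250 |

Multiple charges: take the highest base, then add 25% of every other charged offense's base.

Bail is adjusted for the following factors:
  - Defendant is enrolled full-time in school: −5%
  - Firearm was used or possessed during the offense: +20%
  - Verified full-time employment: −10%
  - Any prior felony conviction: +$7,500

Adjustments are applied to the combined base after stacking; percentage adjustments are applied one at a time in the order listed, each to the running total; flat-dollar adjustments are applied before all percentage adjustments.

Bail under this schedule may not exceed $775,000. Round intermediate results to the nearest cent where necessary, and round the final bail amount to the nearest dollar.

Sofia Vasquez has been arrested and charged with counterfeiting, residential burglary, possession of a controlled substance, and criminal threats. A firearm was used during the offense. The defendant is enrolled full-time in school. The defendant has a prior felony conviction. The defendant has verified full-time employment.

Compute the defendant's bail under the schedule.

Base amounts from the schedule: counterfeiting $19,050; residential burglary $22,500; possession of a controlled substance $5,250; criminal threats $11,100.
Stacking rule: highest base plus 25% of each additional charge. Highest is residential burglary at $22,500. Additional: $19,050 × 25% = $4,762.50; $5,250 × 25% = $1,312.50; $11,100 × 25% = $2,775. Combined base = $22,500 + $8,850 = $31,350.
Any prior felony conviction (+$7,500 flat): $31,350 + $7,500 = $38,850.
Defendant is enrolled full-time in school (−5%): $38,850 × 0.95 = $36,907.50.
Firearm was used or possessed during the offense (+20%): $36,907.50 × 1.2 = $44,289.
Verified full-time employment (−10%): $44,289 × 0.9 = $39,860.10.
$39,860.10 is within the $775,000 maximum.
Rounded to the nearest dollar: $39,860.

$39,860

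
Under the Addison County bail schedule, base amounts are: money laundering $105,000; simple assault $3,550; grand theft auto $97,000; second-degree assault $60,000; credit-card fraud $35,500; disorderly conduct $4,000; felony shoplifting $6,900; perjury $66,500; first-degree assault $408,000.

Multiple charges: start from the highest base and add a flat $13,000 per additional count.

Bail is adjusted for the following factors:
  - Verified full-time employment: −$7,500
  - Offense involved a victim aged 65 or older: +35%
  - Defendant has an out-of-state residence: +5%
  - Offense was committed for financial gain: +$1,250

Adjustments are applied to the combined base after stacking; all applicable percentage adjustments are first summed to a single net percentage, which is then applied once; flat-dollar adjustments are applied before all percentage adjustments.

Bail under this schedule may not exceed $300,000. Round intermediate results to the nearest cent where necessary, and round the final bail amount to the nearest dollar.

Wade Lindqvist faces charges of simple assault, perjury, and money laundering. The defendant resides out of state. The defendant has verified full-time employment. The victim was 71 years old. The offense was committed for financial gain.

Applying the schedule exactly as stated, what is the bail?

Base amounts from the schedule: simple assault $3,550; perjury $66,500; money laundering $105,000.
Stacking rule: highest base plus $13,000 per additional charge. Highest is money laundering at $105,000; 2 additional charges → +$26,000. Combined base = $131,000.
Verified full-time employment (−$7,500 flat): $131,000 − $7,500 = $123,500.
Offense was committed for financial gain (+$1,250 flat): $123,500 + $1,250 = $124,750.
Net percentage adjustment: +35% +5% = +40%. $124,750 × 1.4 = $174,650.
$174,650 is within the $300,000 maximum.

$174,650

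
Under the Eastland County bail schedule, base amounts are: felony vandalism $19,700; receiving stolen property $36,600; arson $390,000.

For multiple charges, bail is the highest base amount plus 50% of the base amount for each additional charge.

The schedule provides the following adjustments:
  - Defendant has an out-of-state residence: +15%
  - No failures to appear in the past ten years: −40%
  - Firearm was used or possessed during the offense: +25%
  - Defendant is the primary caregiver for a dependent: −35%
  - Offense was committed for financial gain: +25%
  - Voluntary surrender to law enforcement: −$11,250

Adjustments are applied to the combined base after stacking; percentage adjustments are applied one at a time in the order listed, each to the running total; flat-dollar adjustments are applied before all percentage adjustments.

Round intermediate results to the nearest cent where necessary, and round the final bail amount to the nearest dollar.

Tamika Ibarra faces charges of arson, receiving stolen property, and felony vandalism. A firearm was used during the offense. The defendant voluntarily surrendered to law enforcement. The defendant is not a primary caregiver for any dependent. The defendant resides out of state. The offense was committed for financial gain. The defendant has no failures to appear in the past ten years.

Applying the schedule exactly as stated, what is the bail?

$438,689

Base amounts from the schedule: arson $390,000; receiving stolen property $36,600; felony vandalism $19,700.
Stacking rule: highest base plus 50% of each additional charge. Highest is arson at $390,000. Additional: $36,600 × 50% = $18,300; $19,700 × 50% = $9,850. Combined base = $390,000 + $28,150 = $418,150.
Voluntary surrender to law enforcement (−$11,250 flat): $418,150 − $11,250 = $406,900.
Defendant has an out-of-state residence (+15%): $406,900 × 1.15 = $467,935.
No failures to appear in the past ten years (−40%): $467,935 × 0.6 = $280,761.
Firearm was used or possessed during the offense (+25%): $280,761 × 1.25 = $350,951.25.
Offense was committed for financial gain (+25%): $350,951.25 × 1.25 = $438,689.06.
Rounded to the nearest dollar: $438,689.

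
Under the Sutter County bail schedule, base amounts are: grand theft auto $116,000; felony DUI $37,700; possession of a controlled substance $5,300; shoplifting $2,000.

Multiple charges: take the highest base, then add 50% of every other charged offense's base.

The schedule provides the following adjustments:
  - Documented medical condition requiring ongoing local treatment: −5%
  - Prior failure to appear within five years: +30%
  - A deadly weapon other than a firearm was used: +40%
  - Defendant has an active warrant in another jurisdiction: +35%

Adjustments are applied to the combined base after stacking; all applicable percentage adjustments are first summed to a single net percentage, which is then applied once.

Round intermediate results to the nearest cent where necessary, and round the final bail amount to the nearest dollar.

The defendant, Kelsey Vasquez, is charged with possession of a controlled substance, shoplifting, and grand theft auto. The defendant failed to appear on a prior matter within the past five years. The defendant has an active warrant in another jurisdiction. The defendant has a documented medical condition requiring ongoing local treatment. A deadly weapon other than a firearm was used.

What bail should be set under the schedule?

$239,300

Base amounts from the schedule: possession of a controlled substance $5,300; shoplifting $2,000; grand theft auto $116,000.
Stacking rule: highest base plus 50% of each additional charge. Highest is grand theft auto at $116,000. Additional: $5,300 × 50% = $2,650; $2,000 × 50% = $1,000. Combined base = $116,000 + $3,650 = $119,650.
Net percentage adjustment: −5% +30% +40% +35% = +100%. $119,650 × 2 = $239,300.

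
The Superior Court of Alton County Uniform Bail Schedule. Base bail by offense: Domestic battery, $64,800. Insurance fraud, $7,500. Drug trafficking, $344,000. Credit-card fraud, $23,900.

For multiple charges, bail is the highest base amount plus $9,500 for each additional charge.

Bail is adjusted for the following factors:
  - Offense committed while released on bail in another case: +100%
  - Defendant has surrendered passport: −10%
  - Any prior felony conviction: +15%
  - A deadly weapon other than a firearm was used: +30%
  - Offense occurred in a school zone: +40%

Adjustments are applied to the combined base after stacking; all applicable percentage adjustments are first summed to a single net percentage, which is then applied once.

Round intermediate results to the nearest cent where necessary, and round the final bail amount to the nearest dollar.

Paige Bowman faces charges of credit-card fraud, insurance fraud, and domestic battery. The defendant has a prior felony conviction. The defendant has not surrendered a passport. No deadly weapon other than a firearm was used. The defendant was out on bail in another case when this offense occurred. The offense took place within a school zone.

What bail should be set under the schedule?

$213,690

Base amounts from the schedule: credit-card fraud $23,900; insurance fraud $7,500; domestic battery $64,800.
Stacking rule: highest base plus $9,500 per additional charge. Highest is domestic battery at $64,800; 2 additional charges → +$19,000. Combined base = $83,800.
Net percentage adjustment: +100% +15% +40% = +155%. $83,800 × 2.55 = $213,690.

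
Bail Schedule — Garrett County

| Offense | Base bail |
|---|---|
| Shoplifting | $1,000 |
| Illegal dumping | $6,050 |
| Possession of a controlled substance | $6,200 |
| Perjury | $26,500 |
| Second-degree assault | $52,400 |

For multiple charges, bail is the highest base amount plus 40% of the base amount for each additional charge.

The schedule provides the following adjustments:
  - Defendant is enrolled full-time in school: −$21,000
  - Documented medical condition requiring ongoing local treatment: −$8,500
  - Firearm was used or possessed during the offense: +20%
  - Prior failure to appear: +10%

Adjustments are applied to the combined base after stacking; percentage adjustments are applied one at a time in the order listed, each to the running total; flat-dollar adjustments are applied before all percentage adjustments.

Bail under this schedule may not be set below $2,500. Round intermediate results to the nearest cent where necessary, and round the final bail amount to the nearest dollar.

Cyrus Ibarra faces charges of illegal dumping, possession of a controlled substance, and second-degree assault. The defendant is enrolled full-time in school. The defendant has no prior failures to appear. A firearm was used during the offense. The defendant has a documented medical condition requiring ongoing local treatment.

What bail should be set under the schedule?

Base amounts from the schedule: illegal dumping $6,050; possession of a controlled substance $6,200; second-degree assault $52,400.
Stacking rule: highest base plus 40% of each additional charge. Highest is second-degree assault at $52,400. Additional: $6,050 × 40% = $2,420; $6,200 × 40% = $2,480. Combined base = $52,400 + $4,900 = $57,300.
Defendant is enrolled full-time in school (−$21,000 flat): $57,300 − $21,000 = $36,300.
Documented medical condition requiring ongoing local treatment (−$8,500 flat): $36,300 − $8,500 = $27,800.
Firearm was used or possessed during the offense (+20%): $27,800 × 1.2 = $33,360.
$33,360 is at or above the $2,500 minimum.

$33,360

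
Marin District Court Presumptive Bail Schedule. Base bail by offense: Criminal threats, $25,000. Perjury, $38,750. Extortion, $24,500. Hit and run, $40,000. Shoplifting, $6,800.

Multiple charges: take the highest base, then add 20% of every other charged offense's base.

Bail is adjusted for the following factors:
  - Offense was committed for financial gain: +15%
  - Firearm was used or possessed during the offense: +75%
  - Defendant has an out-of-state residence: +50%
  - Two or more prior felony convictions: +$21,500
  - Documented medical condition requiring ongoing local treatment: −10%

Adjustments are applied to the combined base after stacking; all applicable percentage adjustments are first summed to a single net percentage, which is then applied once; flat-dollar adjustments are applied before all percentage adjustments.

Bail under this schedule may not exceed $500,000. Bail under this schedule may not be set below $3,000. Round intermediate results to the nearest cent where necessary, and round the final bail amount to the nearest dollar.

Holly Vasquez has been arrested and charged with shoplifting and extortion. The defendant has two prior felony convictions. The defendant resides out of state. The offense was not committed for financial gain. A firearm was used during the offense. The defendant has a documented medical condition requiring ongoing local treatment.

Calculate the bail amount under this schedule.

$101,824

Base amounts from the schedule: shoplifting $6,800; extortion $24,500.
Stacking rule: highest base plus 20% of each additional charge. Highest is extortion at $24,500. Additional: $6,800 × 20% = $1,360. Combined base = $24,500 + $1,360 = $25,860.
Two or more prior felony convictions (+$21,500 flat): $25,860 + $21,500 = $47,360.
Net percentage adjustment: +75% +50% −10% = +115%. $47,360 × 2.15 = $101,824.
$101,824 is within the $500,000 maximum.
$101,824 is at or above the $3,000 minimum.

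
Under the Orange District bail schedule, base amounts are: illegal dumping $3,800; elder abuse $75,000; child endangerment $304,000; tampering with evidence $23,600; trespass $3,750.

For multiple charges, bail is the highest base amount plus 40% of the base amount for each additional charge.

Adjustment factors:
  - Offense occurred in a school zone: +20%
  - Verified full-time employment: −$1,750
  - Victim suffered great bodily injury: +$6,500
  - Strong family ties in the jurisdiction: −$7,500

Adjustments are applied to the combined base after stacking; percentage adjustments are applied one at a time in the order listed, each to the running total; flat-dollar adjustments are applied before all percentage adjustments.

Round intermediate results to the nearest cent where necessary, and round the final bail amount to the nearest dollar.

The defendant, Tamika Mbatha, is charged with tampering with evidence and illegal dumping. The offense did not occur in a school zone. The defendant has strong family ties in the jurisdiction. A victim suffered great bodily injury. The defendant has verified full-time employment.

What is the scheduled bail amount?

$22,370

Base amounts from the schedule: tampering with evidence $23,600; illegal dumping $3,800.
Stacking rule: highest base plus 40% of each additional charge. Highest is tampering with evidence at $23,600. Additional: $3,800 × 40% = $1,520. Combined base = $23,600 + $1,520 = $25,120.
Verified full-time employment (−$1,750 flat): $25,120 − $1,750 = $23,370.
Victim suffered great bodily injury (+$6,500 flat): $23,370 + $6,500 = $29,870.
Strong family ties in the jurisdiction (−$7,500 flat): $29,870 − $7,500 = $22,370.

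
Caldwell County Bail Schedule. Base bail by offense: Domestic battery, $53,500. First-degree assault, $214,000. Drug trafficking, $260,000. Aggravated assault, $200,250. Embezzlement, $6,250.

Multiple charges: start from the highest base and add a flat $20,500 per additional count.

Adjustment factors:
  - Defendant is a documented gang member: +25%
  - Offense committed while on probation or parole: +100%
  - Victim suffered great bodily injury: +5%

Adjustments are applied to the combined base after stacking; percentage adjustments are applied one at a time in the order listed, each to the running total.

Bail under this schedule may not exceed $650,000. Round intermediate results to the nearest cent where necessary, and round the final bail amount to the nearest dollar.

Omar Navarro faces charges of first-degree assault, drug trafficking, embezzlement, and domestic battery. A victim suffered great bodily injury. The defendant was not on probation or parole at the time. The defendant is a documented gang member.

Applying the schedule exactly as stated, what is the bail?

$421,969

Base amounts from the schedule: first-degree assault $214,000; drug trafficking $260,000; embezzlement $6,250; domestic battery $53,500.
Stacking rule: highest base plus $20,500 per additional charge. Highest is drug trafficking at $260,000; 3 additional charges → +$61,500. Combined base = $321,500.
Defendant is a documented gang member (+25%): $321,500 × 1.25 = $401,875.
Victim suffered great bodily injury (+5%): $401,875 × 1.05 = $421,968.75.
$421,968.75 is within the $650,000 maximum.
Rounded to the nearest dollar: $421,969.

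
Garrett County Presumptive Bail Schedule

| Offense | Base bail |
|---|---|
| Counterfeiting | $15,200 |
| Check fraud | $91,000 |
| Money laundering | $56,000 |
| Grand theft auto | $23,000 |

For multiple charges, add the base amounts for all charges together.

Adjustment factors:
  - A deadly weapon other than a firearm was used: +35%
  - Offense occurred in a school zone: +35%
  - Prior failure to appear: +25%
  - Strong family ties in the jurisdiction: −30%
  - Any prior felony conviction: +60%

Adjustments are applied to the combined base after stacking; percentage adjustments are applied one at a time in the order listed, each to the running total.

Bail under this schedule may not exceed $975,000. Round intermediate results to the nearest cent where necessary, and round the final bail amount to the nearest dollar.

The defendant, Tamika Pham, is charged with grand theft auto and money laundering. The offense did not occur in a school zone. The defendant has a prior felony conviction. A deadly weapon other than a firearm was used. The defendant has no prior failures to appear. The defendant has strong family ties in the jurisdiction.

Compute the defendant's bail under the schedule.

$119,448

Base amounts from the schedule: grand theft auto $23,000; money laundering $56,000.
Stacking rule: sum of all bases. $23,000 + $56,000 = $79,000.
A deadly weapon other than a firearm was used (+35%): $79,000 × 1.35 = $106,650.
Strong family ties in the jurisdiction (−30%): $106,650 × 0.7 = $74,655.
Any prior felony conviction (+60%): $74,655 × 1.6 = $119,448.
$119,448 is within the $975,000 maximum.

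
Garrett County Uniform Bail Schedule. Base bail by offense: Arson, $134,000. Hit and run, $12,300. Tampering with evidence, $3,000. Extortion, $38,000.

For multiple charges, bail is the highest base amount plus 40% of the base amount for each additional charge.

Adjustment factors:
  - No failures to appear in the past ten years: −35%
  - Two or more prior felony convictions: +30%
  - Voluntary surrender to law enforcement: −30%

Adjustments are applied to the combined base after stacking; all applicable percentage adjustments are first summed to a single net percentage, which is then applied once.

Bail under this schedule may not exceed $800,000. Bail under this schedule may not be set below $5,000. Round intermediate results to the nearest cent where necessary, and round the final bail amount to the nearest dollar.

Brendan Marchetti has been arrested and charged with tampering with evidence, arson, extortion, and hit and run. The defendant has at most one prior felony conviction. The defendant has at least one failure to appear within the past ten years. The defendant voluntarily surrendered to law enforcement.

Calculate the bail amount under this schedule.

$108,724

Base amounts from the schedule: tampering with evidence $3,000; arson $134,000; extortion $38,000; hit and run $12,300.
Stacking rule: highest base plus 40% of each additional charge. Highest is arson at $134,000. Additional: $3,000 × 40% = $1,200; $38,000 × 40% = $15,200; $12,300 × 40% = $4,920. Combined base = $134,000 + $21,320 = $155,320.
Voluntary surrender to law enforcement (−30%): $155,320 × 0.7 = $108,724.
$108,724 is within the $800,000 maximum.
$108,724 is at or above the $5,000 minimum.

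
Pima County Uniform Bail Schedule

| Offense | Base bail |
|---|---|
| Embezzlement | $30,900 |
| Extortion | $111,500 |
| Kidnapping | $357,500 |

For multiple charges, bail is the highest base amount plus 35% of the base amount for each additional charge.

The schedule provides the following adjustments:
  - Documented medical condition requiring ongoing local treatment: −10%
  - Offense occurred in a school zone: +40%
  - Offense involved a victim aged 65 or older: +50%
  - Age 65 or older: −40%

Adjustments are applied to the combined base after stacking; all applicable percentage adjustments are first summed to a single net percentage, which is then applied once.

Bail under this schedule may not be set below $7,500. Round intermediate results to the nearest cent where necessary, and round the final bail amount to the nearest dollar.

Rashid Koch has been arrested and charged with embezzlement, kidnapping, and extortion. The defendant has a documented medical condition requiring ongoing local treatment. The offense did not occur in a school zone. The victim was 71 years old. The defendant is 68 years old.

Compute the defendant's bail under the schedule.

$407,340

Base amounts from the schedule: embezzlement $30,900; kidnapping $357,500; extortion $111,500.
Stacking rule: highest base plus 35% of each additional charge. Highest is kidnapping at $357,500. Additional: $30,900 × 35% = $10,815; $111,500 × 35% = $39,025. Combined base = $357,500 + $49,840 = $407,340.
Net percentage adjustment: −10% +50% −40% = +0%. $407,340 × 1 = $407,340.
$407,340 is at or above the $7,500 minimum.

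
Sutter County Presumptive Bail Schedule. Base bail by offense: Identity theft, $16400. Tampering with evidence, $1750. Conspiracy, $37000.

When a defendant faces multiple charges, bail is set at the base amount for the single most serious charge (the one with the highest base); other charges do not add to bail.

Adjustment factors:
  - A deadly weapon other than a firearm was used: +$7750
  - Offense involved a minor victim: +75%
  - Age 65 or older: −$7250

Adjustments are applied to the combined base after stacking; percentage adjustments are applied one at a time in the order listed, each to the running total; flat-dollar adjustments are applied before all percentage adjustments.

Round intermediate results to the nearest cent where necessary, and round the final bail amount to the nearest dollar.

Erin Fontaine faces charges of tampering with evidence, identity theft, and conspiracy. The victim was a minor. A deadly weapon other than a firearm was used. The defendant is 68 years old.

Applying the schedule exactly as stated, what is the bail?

Base amounts from the schedule: tampering with evidence $1750; identity theft $16400; conspiracy $37000.
Stacking rule: use the highest base only. Highest is conspiracy at $37000. Combined base = $37000.
A deadly weapon other than a firearm was used (+$7750 flat): $37000 + $7750 = $44750.
Age 65 or older (−$7250 flat): $44750 − $7250 = $37500.
Offense involved a minor victim (+75%): $37500 × 1.75 = $65625.

$65625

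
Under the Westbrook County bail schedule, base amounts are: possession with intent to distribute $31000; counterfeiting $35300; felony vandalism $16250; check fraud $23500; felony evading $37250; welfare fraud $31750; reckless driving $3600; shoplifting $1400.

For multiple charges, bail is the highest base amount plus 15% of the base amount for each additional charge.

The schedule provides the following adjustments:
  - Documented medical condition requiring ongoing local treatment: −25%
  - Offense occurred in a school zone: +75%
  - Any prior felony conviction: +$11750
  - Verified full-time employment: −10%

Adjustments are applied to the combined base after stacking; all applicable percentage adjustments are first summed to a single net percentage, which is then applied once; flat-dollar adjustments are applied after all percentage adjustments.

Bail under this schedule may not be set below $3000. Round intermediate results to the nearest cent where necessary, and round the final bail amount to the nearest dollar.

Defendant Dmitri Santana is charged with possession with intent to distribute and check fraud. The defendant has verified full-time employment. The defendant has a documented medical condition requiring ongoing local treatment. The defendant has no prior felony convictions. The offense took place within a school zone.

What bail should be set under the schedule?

Base amounts from the schedule: possession with intent to distribute $31000; check fraud $23500.
Stacking rule: highest base plus 15% of each additional charge. Highest is possession with intent to distribute at $31000. Additional: $23500 × 15% = $3525. Combined base = $31000 + $3525 = $34525.
Net percentage adjustment: −25% +75% −10% = +40%. $34525 × 1.4 = $48335.
$48335 is at or above the $3000 minimum.

$48335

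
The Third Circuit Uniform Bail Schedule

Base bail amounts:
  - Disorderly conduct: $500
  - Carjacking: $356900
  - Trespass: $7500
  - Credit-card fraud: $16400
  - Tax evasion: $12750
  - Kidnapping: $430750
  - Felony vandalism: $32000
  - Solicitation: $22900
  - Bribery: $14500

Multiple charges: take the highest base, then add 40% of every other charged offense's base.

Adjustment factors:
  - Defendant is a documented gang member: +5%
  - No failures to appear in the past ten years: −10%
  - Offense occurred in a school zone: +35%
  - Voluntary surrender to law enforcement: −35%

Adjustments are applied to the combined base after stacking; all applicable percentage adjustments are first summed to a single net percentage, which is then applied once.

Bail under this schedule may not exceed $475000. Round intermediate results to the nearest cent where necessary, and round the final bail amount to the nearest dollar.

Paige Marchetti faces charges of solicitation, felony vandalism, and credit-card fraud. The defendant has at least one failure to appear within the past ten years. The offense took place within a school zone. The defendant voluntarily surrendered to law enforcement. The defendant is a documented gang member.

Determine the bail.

$50106

Base amounts from the schedule: solicitation $22900; felony vandalism $32000; credit-card fraud $16400.
Stacking rule: highest base plus 40% of each additional charge. Highest is felony vandalism at $32000. Additional: $22900 × 40% = $9160; $16400 × 40% = $6560. Combined base = $32000 + $15720 = $47720.
Net percentage adjustment: +5% +35% −35% = +5%. $47720 × 1.05 = $50106.
$50106 is within the $475000 maximum.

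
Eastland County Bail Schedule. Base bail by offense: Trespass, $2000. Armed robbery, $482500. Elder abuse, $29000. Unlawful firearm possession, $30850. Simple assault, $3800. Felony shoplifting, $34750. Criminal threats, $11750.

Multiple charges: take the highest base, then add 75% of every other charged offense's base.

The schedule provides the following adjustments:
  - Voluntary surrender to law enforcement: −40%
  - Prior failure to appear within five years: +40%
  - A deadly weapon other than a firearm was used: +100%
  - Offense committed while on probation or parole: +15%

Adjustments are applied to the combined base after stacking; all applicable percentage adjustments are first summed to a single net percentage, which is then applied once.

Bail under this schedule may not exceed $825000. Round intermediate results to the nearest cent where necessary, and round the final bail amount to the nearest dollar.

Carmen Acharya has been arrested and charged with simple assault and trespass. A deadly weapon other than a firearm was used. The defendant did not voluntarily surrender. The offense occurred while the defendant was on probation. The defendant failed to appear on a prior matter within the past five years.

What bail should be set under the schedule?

$13515

Base amounts from the schedule: simple assault $3800; trespass $2000.
Stacking rule: highest base plus 75% of each additional charge. Highest is simple assault at $3800. Additional: $2000 × 75% = $1500. Combined base = $3800 + $1500 = $5300.
Net percentage adjustment: +40% +100% +15% = +155%. $5300 × 2.55 = $13515.
$13515 is within the $825000 maximum.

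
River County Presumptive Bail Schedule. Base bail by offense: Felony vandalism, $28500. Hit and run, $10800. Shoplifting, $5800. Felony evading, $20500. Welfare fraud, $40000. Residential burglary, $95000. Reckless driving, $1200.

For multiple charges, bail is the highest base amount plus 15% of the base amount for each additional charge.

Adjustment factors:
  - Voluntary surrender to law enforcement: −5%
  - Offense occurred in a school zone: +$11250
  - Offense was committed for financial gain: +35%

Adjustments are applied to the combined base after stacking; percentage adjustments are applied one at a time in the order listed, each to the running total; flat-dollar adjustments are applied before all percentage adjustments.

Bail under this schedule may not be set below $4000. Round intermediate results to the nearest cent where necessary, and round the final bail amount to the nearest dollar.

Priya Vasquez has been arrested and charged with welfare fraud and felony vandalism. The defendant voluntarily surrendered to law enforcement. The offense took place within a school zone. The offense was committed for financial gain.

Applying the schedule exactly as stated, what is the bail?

$71211

Base amounts from the schedule: welfare fraud $40000; felony vandalism $28500.
Stacking rule: highest base plus 15% of each additional charge. Highest is welfare fraud at $40000. Additional: $28500 × 15% = $4275. Combined base = $40000 + $4275 = $44275.
Offense occurred in a school zone (+$11250 flat): $44275 + $11250 = $55525.
Voluntary surrender to law enforcement (−5%): $55525 × 0.95 = $52748.75.
Offense was committed for financial gain (+35%): $52748.75 × 1.35 = $71210.81.
$71210.81 is at or above the $4000 minimum.
Rounded to the nearest dollar: $71211.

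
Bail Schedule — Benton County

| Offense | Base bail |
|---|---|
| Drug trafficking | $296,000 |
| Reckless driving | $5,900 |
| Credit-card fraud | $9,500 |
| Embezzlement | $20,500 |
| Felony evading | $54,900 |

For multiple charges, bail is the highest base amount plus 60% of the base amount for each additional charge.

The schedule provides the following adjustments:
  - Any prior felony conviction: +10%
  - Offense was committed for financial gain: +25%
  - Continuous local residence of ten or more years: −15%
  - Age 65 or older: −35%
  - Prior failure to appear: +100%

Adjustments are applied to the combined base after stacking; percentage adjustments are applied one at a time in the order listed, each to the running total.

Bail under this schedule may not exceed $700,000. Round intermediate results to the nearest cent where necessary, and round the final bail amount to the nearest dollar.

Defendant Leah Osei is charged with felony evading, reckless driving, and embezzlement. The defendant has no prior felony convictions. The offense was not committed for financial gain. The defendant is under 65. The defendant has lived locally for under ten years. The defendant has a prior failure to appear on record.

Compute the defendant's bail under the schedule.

Base amounts from the schedule: felony evading $54,900; reckless driving $5,900; embezzlement $20,500.
Stacking rule: highest base plus 60% of each additional charge. Highest is felony evading at $54,900. Additional: $5,900 × 60% = $3,540; $20,500 × 60% = $12,300. Combined base = $54,900 + $15,840 = $70,740.
Prior failure to appear (+100%): $70,740 × 2 = $141,480.
$141,480 is within the $700,000 maximum.

$141,480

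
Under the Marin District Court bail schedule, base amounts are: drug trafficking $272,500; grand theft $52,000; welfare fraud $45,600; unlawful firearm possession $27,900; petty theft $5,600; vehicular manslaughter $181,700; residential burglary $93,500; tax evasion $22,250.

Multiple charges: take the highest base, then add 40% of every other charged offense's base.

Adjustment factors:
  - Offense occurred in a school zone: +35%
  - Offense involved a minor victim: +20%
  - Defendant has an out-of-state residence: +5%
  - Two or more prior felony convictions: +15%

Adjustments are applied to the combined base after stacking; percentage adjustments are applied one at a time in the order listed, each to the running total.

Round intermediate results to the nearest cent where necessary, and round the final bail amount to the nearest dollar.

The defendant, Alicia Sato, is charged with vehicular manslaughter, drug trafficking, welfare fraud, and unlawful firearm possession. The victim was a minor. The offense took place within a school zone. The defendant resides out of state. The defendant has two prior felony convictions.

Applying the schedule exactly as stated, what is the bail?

Base amounts from the schedule: vehicular manslaughter $181,700; drug trafficking $272,500; welfare fraud $45,600; unlawful firearm possession $27,900.
Stacking rule: highest base plus 40% of each additional charge. Highest is drug trafficking at $272,500. Additional: $181,700 × 40% = $72,680; $45,600 × 40% = $18,240; $27,900 × 40% = $11,160. Combined base = $272,500 + $102,080 = $374,580.
Offense occurred in a school zone (+35%): $374,580 × 1.35 = $505,683.
Offense involved a minor victim (+20%): $505,683 × 1.2 = $606,819.60.
Defendant has an out-of-state residence (+5%): $606,819.60 × 1.05 = $637,160.58.
Two or more prior felony convictions (+15%): $637,160.58 × 1.15 = $732,734.67.
Rounded to the nearest dollar: $732,735.

$732,735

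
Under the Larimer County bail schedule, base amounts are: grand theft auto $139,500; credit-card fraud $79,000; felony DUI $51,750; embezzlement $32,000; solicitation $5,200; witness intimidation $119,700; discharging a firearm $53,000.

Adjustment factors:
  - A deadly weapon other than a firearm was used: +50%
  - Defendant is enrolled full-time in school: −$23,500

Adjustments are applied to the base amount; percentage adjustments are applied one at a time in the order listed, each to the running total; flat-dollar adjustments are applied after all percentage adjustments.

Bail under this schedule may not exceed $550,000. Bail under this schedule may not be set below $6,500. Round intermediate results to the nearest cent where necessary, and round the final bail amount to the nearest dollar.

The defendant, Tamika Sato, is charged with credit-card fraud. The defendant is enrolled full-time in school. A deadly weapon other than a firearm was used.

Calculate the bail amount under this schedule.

$95,000

Base amounts from the schedule: credit-card fraud $79,000.
Single charge. Combined base = $79,000.
A deadly weapon other than a firearm was used (+50%): $79,000 × 1.5 = $118,500.
Defendant is enrolled full-time in school (−$23,500 flat): $118,500 − $23,500 = $95,000.
$95,000 is within the $550,000 maximum.
$95,000 is at or above the $6,500 minimum.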